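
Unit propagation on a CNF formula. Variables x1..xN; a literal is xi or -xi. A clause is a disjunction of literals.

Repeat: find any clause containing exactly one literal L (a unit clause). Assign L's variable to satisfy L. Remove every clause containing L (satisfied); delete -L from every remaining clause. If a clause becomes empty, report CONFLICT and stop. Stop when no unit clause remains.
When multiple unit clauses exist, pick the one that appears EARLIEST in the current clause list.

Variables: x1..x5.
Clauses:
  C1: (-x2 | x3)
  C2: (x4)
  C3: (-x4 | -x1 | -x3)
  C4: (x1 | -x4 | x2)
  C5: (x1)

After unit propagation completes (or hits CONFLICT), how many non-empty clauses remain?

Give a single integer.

unit clause [4] forces x4=T; simplify:
  drop -4 from [-4, -1, -3] -> [-1, -3]
  drop -4 from [1, -4, 2] -> [1, 2]
  satisfied 1 clause(s); 4 remain; assigned so far: [4]
unit clause [1] forces x1=T; simplify:
  drop -1 from [-1, -3] -> [-3]
  satisfied 2 clause(s); 2 remain; assigned so far: [1, 4]
unit clause [-3] forces x3=F; simplify:
  drop 3 from [-2, 3] -> [-2]
  satisfied 1 clause(s); 1 remain; assigned so far: [1, 3, 4]
unit clause [-2] forces x2=F; simplify:
  satisfied 1 clause(s); 0 remain; assigned so far: [1, 2, 3, 4]

Answer: 0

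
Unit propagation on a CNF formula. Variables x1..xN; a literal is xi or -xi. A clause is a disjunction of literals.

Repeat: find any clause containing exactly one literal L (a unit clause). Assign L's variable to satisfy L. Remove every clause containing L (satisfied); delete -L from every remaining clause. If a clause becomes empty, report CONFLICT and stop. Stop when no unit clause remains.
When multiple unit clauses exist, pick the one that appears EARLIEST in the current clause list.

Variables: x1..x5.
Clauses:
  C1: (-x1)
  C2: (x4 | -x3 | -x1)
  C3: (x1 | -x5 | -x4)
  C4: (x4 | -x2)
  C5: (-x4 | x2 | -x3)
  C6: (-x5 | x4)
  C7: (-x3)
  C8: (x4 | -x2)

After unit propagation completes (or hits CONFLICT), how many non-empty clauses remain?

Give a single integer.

Answer: 4

Derivation:
unit clause [-1] forces x1=F; simplify:
  drop 1 from [1, -5, -4] -> [-5, -4]
  satisfied 2 clause(s); 6 remain; assigned so far: [1]
unit clause [-3] forces x3=F; simplify:
  satisfied 2 clause(s); 4 remain; assigned so far: [1, 3]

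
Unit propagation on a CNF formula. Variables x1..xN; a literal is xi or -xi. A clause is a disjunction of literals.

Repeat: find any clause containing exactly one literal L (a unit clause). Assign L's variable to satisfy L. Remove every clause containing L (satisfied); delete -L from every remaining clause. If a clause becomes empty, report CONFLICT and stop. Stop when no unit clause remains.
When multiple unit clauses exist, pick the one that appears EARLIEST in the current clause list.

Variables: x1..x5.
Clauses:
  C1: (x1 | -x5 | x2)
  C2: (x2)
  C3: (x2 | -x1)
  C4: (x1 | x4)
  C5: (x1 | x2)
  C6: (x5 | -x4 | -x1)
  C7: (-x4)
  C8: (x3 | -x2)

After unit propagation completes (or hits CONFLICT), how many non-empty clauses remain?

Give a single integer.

unit clause [2] forces x2=T; simplify:
  drop -2 from [3, -2] -> [3]
  satisfied 4 clause(s); 4 remain; assigned so far: [2]
unit clause [-4] forces x4=F; simplify:
  drop 4 from [1, 4] -> [1]
  satisfied 2 clause(s); 2 remain; assigned so far: [2, 4]
unit clause [1] forces x1=T; simplify:
  satisfied 1 clause(s); 1 remain; assigned so far: [1, 2, 4]
unit clause [3] forces x3=T; simplify:
  satisfied 1 clause(s); 0 remain; assigned so far: [1, 2, 3, 4]

Answer: 0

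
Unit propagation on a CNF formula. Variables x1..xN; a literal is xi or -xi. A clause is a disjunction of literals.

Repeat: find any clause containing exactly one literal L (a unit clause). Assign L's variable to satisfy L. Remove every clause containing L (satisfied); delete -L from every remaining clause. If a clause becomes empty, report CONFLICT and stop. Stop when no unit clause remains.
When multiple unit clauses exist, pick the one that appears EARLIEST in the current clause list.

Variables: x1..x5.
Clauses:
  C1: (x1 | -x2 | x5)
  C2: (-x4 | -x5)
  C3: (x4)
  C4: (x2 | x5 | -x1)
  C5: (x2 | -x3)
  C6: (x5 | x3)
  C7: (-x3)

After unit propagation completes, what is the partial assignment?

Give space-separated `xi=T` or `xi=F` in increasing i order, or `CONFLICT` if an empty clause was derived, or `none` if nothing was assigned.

Answer: CONFLICT

Derivation:
unit clause [4] forces x4=T; simplify:
  drop -4 from [-4, -5] -> [-5]
  satisfied 1 clause(s); 6 remain; assigned so far: [4]
unit clause [-5] forces x5=F; simplify:
  drop 5 from [1, -2, 5] -> [1, -2]
  drop 5 from [2, 5, -1] -> [2, -1]
  drop 5 from [5, 3] -> [3]
  satisfied 1 clause(s); 5 remain; assigned so far: [4, 5]
unit clause [3] forces x3=T; simplify:
  drop -3 from [2, -3] -> [2]
  drop -3 from [-3] -> [] (empty!)
  satisfied 1 clause(s); 4 remain; assigned so far: [3, 4, 5]
CONFLICT (empty clause)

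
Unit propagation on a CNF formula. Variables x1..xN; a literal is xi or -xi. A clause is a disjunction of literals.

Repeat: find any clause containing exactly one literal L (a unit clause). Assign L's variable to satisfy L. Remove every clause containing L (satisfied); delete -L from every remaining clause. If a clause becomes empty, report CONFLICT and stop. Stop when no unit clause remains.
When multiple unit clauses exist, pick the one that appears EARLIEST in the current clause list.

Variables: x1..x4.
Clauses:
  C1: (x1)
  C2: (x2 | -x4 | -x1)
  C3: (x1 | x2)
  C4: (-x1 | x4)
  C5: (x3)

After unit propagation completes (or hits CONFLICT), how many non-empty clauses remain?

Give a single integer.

unit clause [1] forces x1=T; simplify:
  drop -1 from [2, -4, -1] -> [2, -4]
  drop -1 from [-1, 4] -> [4]
  satisfied 2 clause(s); 3 remain; assigned so far: [1]
unit clause [4] forces x4=T; simplify:
  drop -4 from [2, -4] -> [2]
  satisfied 1 clause(s); 2 remain; assigned so far: [1, 4]
unit clause [2] forces x2=T; simplify:
  satisfied 1 clause(s); 1 remain; assigned so far: [1, 2, 4]
unit clause [3] forces x3=T; simplify:
  satisfied 1 clause(s); 0 remain; assigned so far: [1, 2, 3, 4]

Answer: 0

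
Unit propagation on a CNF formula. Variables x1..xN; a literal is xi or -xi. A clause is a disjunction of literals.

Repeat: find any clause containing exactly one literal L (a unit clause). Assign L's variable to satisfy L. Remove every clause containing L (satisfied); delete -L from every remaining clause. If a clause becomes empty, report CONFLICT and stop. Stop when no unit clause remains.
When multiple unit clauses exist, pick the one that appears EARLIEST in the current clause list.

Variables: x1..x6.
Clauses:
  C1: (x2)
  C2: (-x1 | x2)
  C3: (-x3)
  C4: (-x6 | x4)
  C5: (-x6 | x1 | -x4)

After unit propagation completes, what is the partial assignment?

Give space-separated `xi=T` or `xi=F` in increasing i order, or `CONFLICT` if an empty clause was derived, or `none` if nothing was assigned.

Answer: x2=T x3=F

Derivation:
unit clause [2] forces x2=T; simplify:
  satisfied 2 clause(s); 3 remain; assigned so far: [2]
unit clause [-3] forces x3=F; simplify:
  satisfied 1 clause(s); 2 remain; assigned so far: [2, 3]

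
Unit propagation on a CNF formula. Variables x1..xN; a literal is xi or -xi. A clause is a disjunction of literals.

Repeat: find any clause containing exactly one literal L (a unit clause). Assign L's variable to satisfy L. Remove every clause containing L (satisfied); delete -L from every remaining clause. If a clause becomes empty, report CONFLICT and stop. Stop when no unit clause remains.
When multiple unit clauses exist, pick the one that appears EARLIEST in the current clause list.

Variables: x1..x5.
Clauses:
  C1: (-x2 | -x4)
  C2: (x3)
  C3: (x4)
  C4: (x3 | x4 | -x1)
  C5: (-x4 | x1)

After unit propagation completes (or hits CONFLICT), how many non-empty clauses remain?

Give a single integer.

Answer: 0

Derivation:
unit clause [3] forces x3=T; simplify:
  satisfied 2 clause(s); 3 remain; assigned so far: [3]
unit clause [4] forces x4=T; simplify:
  drop -4 from [-2, -4] -> [-2]
  drop -4 from [-4, 1] -> [1]
  satisfied 1 clause(s); 2 remain; assigned so far: [3, 4]
unit clause [-2] forces x2=F; simplify:
  satisfied 1 clause(s); 1 remain; assigned so far: [2, 3, 4]
unit clause [1] forces x1=T; simplify:
  satisfied 1 clause(s); 0 remain; assigned so far: [1, 2, 3, 4]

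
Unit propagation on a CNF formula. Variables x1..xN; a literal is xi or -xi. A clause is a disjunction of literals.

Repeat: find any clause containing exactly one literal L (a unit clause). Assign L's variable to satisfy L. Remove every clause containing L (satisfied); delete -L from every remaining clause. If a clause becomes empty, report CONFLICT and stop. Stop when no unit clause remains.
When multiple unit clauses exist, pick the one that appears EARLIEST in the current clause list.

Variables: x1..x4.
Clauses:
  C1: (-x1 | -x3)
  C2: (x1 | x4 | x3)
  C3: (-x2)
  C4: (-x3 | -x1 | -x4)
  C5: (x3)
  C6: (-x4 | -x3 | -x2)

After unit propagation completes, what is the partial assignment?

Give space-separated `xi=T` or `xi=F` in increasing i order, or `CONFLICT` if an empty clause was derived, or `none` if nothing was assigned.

Answer: x1=F x2=F x3=T

Derivation:
unit clause [-2] forces x2=F; simplify:
  satisfied 2 clause(s); 4 remain; assigned so far: [2]
unit clause [3] forces x3=T; simplify:
  drop -3 from [-1, -3] -> [-1]
  drop -3 from [-3, -1, -4] -> [-1, -4]
  satisfied 2 clause(s); 2 remain; assigned so far: [2, 3]
unit clause [-1] forces x1=F; simplify:
  satisfied 2 clause(s); 0 remain; assigned so far: [1, 2, 3]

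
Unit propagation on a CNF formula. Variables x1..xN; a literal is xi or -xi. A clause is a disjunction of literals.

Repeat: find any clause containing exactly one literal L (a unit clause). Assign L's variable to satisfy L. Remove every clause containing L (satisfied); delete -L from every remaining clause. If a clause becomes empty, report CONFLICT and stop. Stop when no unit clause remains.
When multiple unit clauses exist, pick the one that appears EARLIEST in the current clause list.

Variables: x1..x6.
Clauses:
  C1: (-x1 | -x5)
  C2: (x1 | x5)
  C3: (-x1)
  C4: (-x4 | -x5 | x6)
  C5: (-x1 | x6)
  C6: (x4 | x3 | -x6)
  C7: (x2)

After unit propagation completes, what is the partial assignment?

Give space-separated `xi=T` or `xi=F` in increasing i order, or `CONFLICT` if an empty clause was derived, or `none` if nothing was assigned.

unit clause [-1] forces x1=F; simplify:
  drop 1 from [1, 5] -> [5]
  satisfied 3 clause(s); 4 remain; assigned so far: [1]
unit clause [5] forces x5=T; simplify:
  drop -5 from [-4, -5, 6] -> [-4, 6]
  satisfied 1 clause(s); 3 remain; assigned so far: [1, 5]
unit clause [2] forces x2=T; simplify:
  satisfied 1 clause(s); 2 remain; assigned so far: [1, 2, 5]

Answer: x1=F x2=T x5=T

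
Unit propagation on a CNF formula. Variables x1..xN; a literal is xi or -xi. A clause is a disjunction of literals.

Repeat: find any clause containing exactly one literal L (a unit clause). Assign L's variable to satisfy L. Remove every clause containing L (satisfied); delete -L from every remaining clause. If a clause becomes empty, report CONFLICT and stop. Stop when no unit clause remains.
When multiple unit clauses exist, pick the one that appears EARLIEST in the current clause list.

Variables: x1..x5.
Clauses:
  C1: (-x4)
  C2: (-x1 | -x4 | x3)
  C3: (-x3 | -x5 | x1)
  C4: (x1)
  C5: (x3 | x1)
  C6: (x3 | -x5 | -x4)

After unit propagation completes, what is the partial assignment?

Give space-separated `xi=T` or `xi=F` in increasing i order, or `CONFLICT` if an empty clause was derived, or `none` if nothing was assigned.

Answer: x1=T x4=F

Derivation:
unit clause [-4] forces x4=F; simplify:
  satisfied 3 clause(s); 3 remain; assigned so far: [4]
unit clause [1] forces x1=T; simplify:
  satisfied 3 clause(s); 0 remain; assigned so far: [1, 4]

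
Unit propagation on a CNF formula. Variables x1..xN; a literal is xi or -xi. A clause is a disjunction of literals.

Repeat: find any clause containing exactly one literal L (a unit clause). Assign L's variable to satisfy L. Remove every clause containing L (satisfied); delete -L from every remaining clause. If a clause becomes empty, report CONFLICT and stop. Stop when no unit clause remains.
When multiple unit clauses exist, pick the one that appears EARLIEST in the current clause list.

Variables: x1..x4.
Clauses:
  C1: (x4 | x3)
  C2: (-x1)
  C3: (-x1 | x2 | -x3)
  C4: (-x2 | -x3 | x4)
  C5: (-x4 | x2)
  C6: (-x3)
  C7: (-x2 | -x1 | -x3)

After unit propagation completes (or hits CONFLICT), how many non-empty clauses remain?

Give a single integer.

Answer: 0

Derivation:
unit clause [-1] forces x1=F; simplify:
  satisfied 3 clause(s); 4 remain; assigned so far: [1]
unit clause [-3] forces x3=F; simplify:
  drop 3 from [4, 3] -> [4]
  satisfied 2 clause(s); 2 remain; assigned so far: [1, 3]
unit clause [4] forces x4=T; simplify:
  drop -4 from [-4, 2] -> [2]
  satisfied 1 clause(s); 1 remain; assigned so far: [1, 3, 4]
unit clause [2] forces x2=T; simplify:
  satisfied 1 clause(s); 0 remain; assigned so far: [1, 2, 3, 4]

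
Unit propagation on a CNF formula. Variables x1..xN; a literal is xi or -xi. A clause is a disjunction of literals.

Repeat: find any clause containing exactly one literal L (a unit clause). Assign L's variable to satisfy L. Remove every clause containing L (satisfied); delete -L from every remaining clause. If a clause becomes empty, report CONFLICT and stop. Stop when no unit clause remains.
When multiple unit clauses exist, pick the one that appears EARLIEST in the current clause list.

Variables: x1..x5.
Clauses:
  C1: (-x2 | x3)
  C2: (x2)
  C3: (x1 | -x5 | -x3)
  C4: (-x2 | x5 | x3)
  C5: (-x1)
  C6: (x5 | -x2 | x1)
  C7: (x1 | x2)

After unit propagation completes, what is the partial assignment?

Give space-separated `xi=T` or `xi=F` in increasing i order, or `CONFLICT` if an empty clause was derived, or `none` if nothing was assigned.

unit clause [2] forces x2=T; simplify:
  drop -2 from [-2, 3] -> [3]
  drop -2 from [-2, 5, 3] -> [5, 3]
  drop -2 from [5, -2, 1] -> [5, 1]
  satisfied 2 clause(s); 5 remain; assigned so far: [2]
unit clause [3] forces x3=T; simplify:
  drop -3 from [1, -5, -3] -> [1, -5]
  satisfied 2 clause(s); 3 remain; assigned so far: [2, 3]
unit clause [-1] forces x1=F; simplify:
  drop 1 from [1, -5] -> [-5]
  drop 1 from [5, 1] -> [5]
  satisfied 1 clause(s); 2 remain; assigned so far: [1, 2, 3]
unit clause [-5] forces x5=F; simplify:
  drop 5 from [5] -> [] (empty!)
  satisfied 1 clause(s); 1 remain; assigned so far: [1, 2, 3, 5]
CONFLICT (empty clause)

Answer: CONFLICT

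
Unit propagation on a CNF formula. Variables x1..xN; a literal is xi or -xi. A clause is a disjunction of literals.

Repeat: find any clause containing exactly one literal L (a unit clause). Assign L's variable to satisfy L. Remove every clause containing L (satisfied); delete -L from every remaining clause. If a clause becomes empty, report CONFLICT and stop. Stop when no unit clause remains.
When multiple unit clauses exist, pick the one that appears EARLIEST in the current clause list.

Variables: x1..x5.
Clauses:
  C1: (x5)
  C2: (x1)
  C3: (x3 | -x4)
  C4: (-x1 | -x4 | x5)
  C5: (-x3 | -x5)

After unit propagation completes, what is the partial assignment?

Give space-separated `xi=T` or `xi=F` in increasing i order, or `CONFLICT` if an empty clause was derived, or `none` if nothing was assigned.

Answer: x1=T x3=F x4=F x5=T

Derivation:
unit clause [5] forces x5=T; simplify:
  drop -5 from [-3, -5] -> [-3]
  satisfied 2 clause(s); 3 remain; assigned so far: [5]
unit clause [1] forces x1=T; simplify:
  satisfied 1 clause(s); 2 remain; assigned so far: [1, 5]
unit clause [-3] forces x3=F; simplify:
  drop 3 from [3, -4] -> [-4]
  satisfied 1 clause(s); 1 remain; assigned so far: [1, 3, 5]
unit clause [-4] forces x4=F; simplify:
  satisfied 1 clause(s); 0 remain; assigned so far: [1, 3, 4, 5]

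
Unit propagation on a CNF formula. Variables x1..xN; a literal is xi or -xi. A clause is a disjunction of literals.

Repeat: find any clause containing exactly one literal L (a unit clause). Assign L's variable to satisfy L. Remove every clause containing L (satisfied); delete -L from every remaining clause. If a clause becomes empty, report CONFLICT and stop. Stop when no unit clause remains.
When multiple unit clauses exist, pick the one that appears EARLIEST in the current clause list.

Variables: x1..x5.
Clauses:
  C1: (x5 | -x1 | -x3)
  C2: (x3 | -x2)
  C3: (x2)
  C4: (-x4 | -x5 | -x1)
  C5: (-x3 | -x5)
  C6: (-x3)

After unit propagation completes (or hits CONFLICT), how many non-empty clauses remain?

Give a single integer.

unit clause [2] forces x2=T; simplify:
  drop -2 from [3, -2] -> [3]
  satisfied 1 clause(s); 5 remain; assigned so far: [2]
unit clause [3] forces x3=T; simplify:
  drop -3 from [5, -1, -3] -> [5, -1]
  drop -3 from [-3, -5] -> [-5]
  drop -3 from [-3] -> [] (empty!)
  satisfied 1 clause(s); 4 remain; assigned so far: [2, 3]
CONFLICT (empty clause)

Answer: 3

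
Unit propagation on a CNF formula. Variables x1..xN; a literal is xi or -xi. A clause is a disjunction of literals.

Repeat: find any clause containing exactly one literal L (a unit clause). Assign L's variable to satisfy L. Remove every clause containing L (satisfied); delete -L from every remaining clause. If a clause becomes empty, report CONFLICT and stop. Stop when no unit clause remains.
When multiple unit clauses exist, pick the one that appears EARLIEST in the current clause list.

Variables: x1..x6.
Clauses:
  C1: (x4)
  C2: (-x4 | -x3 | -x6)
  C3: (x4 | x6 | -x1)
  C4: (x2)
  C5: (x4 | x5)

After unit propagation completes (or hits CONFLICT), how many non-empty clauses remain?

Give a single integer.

unit clause [4] forces x4=T; simplify:
  drop -4 from [-4, -3, -6] -> [-3, -6]
  satisfied 3 clause(s); 2 remain; assigned so far: [4]
unit clause [2] forces x2=T; simplify:
  satisfied 1 clause(s); 1 remain; assigned so far: [2, 4]

Answer: 1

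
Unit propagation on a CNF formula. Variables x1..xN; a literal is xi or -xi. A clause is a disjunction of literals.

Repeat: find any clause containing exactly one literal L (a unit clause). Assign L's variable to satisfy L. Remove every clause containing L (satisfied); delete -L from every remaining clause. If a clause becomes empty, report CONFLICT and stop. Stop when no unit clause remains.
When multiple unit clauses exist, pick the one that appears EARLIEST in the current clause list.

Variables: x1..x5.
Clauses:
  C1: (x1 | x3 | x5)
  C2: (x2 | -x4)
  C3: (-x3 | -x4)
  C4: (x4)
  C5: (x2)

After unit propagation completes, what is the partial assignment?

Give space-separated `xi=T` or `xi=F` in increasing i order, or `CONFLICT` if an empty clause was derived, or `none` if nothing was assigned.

unit clause [4] forces x4=T; simplify:
  drop -4 from [2, -4] -> [2]
  drop -4 from [-3, -4] -> [-3]
  satisfied 1 clause(s); 4 remain; assigned so far: [4]
unit clause [2] forces x2=T; simplify:
  satisfied 2 clause(s); 2 remain; assigned so far: [2, 4]
unit clause [-3] forces x3=F; simplify:
  drop 3 from [1, 3, 5] -> [1, 5]
  satisfied 1 clause(s); 1 remain; assigned so far: [2, 3, 4]

Answer: x2=T x3=F x4=T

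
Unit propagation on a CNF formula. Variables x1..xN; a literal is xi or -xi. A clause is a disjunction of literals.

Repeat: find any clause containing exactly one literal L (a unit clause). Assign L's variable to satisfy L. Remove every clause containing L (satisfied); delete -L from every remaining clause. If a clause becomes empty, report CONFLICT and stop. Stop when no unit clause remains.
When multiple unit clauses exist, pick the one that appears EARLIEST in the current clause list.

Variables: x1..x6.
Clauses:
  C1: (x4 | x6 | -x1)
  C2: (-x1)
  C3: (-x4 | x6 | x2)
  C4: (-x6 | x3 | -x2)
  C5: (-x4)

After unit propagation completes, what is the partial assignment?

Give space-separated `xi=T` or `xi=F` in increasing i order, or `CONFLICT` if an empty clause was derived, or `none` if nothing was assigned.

Answer: x1=F x4=F

Derivation:
unit clause [-1] forces x1=F; simplify:
  satisfied 2 clause(s); 3 remain; assigned so far: [1]
unit clause [-4] forces x4=F; simplify:
  satisfied 2 clause(s); 1 remain; assigned so far: [1, 4]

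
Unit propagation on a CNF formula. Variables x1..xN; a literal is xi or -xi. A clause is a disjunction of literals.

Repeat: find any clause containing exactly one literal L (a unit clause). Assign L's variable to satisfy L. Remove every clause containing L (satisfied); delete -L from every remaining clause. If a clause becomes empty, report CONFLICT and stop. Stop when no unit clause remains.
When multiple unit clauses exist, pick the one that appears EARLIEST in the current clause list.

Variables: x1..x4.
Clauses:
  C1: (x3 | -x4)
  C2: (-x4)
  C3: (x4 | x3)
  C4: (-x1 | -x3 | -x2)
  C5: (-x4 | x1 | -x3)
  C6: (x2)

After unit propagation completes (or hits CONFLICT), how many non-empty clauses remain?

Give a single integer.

Answer: 0

Derivation:
unit clause [-4] forces x4=F; simplify:
  drop 4 from [4, 3] -> [3]
  satisfied 3 clause(s); 3 remain; assigned so far: [4]
unit clause [3] forces x3=T; simplify:
  drop -3 from [-1, -3, -2] -> [-1, -2]
  satisfied 1 clause(s); 2 remain; assigned so far: [3, 4]
unit clause [2] forces x2=T; simplify:
  drop -2 from [-1, -2] -> [-1]
  satisfied 1 clause(s); 1 remain; assigned so far: [2, 3, 4]
unit clause [-1] forces x1=F; simplify:
  satisfied 1 clause(s); 0 remain; assigned so far: [1, 2, 3, 4]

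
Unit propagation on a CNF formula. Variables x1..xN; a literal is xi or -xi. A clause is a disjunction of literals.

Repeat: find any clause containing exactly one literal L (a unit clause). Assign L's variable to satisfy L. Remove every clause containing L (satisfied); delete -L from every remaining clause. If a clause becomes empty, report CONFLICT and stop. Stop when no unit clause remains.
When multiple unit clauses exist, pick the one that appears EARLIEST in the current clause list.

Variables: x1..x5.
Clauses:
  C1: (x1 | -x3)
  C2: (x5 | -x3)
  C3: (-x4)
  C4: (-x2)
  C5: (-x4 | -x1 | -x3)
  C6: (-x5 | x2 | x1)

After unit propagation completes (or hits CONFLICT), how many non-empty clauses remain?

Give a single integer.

unit clause [-4] forces x4=F; simplify:
  satisfied 2 clause(s); 4 remain; assigned so far: [4]
unit clause [-2] forces x2=F; simplify:
  drop 2 from [-5, 2, 1] -> [-5, 1]
  satisfied 1 clause(s); 3 remain; assigned so far: [2, 4]

Answer: 3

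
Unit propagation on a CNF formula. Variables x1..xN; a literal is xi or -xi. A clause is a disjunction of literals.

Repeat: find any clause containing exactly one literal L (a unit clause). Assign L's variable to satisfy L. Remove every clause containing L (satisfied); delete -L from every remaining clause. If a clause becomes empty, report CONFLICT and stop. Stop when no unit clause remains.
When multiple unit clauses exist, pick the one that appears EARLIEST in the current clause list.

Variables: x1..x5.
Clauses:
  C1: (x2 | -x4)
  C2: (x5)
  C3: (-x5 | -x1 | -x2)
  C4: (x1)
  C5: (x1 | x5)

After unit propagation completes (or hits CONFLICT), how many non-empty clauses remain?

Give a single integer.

unit clause [5] forces x5=T; simplify:
  drop -5 from [-5, -1, -2] -> [-1, -2]
  satisfied 2 clause(s); 3 remain; assigned so far: [5]
unit clause [1] forces x1=T; simplify:
  drop -1 from [-1, -2] -> [-2]
  satisfied 1 clause(s); 2 remain; assigned so far: [1, 5]
unit clause [-2] forces x2=F; simplify:
  drop 2 from [2, -4] -> [-4]
  satisfied 1 clause(s); 1 remain; assigned so far: [1, 2, 5]
unit clause [-4] forces x4=F; simplify:
  satisfied 1 clause(s); 0 remain; assigned so far: [1, 2, 4, 5]

Answer: 0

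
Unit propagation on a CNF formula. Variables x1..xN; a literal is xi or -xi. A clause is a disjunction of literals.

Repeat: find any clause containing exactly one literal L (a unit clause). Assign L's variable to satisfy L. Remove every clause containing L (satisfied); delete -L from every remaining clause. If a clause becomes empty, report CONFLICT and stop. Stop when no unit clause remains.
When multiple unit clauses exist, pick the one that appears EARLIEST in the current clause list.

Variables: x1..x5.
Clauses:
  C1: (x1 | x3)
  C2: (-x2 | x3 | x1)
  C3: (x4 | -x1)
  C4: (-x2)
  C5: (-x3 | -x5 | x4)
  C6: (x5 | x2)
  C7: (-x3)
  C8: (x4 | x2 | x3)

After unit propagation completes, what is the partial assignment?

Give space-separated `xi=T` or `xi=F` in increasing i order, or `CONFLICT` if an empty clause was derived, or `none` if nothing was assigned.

Answer: x1=T x2=F x3=F x4=T x5=T

Derivation:
unit clause [-2] forces x2=F; simplify:
  drop 2 from [5, 2] -> [5]
  drop 2 from [4, 2, 3] -> [4, 3]
  satisfied 2 clause(s); 6 remain; assigned so far: [2]
unit clause [5] forces x5=T; simplify:
  drop -5 from [-3, -5, 4] -> [-3, 4]
  satisfied 1 clause(s); 5 remain; assigned so far: [2, 5]
unit clause [-3] forces x3=F; simplify:
  drop 3 from [1, 3] -> [1]
  drop 3 from [4, 3] -> [4]
  satisfied 2 clause(s); 3 remain; assigned so far: [2, 3, 5]
unit clause [1] forces x1=T; simplify:
  drop -1 from [4, -1] -> [4]
  satisfied 1 clause(s); 2 remain; assigned so far: [1, 2, 3, 5]
unit clause [4] forces x4=T; simplify:
  satisfied 2 clause(s); 0 remain; assigned so far: [1, 2, 3, 4, 5]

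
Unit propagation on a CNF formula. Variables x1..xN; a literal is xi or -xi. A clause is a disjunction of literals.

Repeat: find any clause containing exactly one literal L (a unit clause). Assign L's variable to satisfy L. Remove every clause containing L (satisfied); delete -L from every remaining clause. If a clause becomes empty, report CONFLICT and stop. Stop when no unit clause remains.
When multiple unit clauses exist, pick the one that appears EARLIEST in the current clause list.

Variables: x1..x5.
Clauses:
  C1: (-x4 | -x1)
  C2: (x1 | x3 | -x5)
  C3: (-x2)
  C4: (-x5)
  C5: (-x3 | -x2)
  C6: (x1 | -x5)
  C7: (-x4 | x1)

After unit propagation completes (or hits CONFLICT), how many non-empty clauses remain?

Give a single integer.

Answer: 2

Derivation:
unit clause [-2] forces x2=F; simplify:
  satisfied 2 clause(s); 5 remain; assigned so far: [2]
unit clause [-5] forces x5=F; simplify:
  satisfied 3 clause(s); 2 remain; assigned so far: [2, 5]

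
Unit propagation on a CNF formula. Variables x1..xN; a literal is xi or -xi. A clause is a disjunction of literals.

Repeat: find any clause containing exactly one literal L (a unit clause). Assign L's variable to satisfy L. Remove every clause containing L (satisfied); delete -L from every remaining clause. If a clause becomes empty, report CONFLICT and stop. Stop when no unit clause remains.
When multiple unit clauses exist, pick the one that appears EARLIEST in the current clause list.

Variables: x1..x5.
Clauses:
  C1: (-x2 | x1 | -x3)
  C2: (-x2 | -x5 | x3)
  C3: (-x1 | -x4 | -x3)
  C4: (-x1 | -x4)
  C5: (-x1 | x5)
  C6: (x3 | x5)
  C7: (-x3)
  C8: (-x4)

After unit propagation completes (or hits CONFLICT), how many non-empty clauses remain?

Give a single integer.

Answer: 0

Derivation:
unit clause [-3] forces x3=F; simplify:
  drop 3 from [-2, -5, 3] -> [-2, -5]
  drop 3 from [3, 5] -> [5]
  satisfied 3 clause(s); 5 remain; assigned so far: [3]
unit clause [5] forces x5=T; simplify:
  drop -5 from [-2, -5] -> [-2]
  satisfied 2 clause(s); 3 remain; assigned so far: [3, 5]
unit clause [-2] forces x2=F; simplify:
  satisfied 1 clause(s); 2 remain; assigned so far: [2, 3, 5]
unit clause [-4] forces x4=F; simplify:
  satisfied 2 clause(s); 0 remain; assigned so far: [2, 3, 4, 5]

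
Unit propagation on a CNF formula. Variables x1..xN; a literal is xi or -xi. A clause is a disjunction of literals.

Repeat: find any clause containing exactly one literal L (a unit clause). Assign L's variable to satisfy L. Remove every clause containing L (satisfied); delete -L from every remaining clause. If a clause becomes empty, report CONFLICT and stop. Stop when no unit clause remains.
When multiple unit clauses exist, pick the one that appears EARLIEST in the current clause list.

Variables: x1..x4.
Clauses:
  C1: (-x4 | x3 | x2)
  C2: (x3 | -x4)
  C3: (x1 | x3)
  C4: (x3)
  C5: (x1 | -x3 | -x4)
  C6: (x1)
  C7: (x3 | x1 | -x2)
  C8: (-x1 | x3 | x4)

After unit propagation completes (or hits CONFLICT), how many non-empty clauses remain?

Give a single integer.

Answer: 0

Derivation:
unit clause [3] forces x3=T; simplify:
  drop -3 from [1, -3, -4] -> [1, -4]
  satisfied 6 clause(s); 2 remain; assigned so far: [3]
unit clause [1] forces x1=T; simplify:
  satisfied 2 clause(s); 0 remain; assigned so far: [1, 3]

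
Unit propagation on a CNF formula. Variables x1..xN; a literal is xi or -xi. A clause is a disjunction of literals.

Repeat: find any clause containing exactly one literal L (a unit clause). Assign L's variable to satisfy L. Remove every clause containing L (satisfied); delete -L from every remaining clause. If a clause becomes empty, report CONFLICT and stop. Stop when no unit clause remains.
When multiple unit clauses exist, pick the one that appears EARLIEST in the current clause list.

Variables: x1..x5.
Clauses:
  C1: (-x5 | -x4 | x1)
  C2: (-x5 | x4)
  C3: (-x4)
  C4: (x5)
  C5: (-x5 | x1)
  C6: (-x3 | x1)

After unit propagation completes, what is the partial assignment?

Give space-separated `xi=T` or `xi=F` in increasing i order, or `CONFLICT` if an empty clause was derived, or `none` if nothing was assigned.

unit clause [-4] forces x4=F; simplify:
  drop 4 from [-5, 4] -> [-5]
  satisfied 2 clause(s); 4 remain; assigned so far: [4]
unit clause [-5] forces x5=F; simplify:
  drop 5 from [5] -> [] (empty!)
  satisfied 2 clause(s); 2 remain; assigned so far: [4, 5]
CONFLICT (empty clause)

Answer: CONFLICT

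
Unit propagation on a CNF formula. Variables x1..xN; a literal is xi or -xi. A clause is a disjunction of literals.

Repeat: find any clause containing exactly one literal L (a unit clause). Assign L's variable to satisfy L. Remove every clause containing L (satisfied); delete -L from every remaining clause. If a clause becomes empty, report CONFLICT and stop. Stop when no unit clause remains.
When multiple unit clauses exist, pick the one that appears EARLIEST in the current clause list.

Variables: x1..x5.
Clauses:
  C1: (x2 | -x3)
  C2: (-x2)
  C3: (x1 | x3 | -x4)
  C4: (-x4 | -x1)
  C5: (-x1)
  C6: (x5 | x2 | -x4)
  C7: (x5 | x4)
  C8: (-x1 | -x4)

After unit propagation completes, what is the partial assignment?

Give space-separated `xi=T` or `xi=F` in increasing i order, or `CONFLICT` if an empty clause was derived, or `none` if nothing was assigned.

Answer: x1=F x2=F x3=F x4=F x5=T

Derivation:
unit clause [-2] forces x2=F; simplify:
  drop 2 from [2, -3] -> [-3]
  drop 2 from [5, 2, -4] -> [5, -4]
  satisfied 1 clause(s); 7 remain; assigned so far: [2]
unit clause [-3] forces x3=F; simplify:
  drop 3 from [1, 3, -4] -> [1, -4]
  satisfied 1 clause(s); 6 remain; assigned so far: [2, 3]
unit clause [-1] forces x1=F; simplify:
  drop 1 from [1, -4] -> [-4]
  satisfied 3 clause(s); 3 remain; assigned so far: [1, 2, 3]
unit clause [-4] forces x4=F; simplify:
  drop 4 from [5, 4] -> [5]
  satisfied 2 clause(s); 1 remain; assigned so far: [1, 2, 3, 4]
unit clause [5] forces x5=T; simplify:
  satisfied 1 clause(s); 0 remain; assigned so far: [1, 2, 3, 4, 5]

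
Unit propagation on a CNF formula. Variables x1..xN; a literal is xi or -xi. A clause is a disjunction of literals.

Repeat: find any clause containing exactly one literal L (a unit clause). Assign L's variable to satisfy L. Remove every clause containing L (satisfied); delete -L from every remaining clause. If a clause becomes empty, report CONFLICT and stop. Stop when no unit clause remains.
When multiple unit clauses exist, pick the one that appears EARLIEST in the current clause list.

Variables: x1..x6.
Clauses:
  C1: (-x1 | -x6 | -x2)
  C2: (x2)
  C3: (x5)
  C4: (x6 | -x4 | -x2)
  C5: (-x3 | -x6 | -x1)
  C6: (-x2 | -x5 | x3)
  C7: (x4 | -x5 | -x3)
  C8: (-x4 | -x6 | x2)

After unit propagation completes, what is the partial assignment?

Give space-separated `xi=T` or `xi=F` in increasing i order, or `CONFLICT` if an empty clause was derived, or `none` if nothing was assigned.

unit clause [2] forces x2=T; simplify:
  drop -2 from [-1, -6, -2] -> [-1, -6]
  drop -2 from [6, -4, -2] -> [6, -4]
  drop -2 from [-2, -5, 3] -> [-5, 3]
  satisfied 2 clause(s); 6 remain; assigned so far: [2]
unit clause [5] forces x5=T; simplify:
  drop -5 from [-5, 3] -> [3]
  drop -5 from [4, -5, -3] -> [4, -3]
  satisfied 1 clause(s); 5 remain; assigned so far: [2, 5]
unit clause [3] forces x3=T; simplify:
  drop -3 from [-3, -6, -1] -> [-6, -1]
  drop -3 from [4, -3] -> [4]
  satisfied 1 clause(s); 4 remain; assigned so far: [2, 3, 5]
unit clause [4] forces x4=T; simplify:
  drop -4 from [6, -4] -> [6]
  satisfied 1 clause(s); 3 remain; assigned so far: [2, 3, 4, 5]
unit clause [6] forces x6=T; simplify:
  drop -6 from [-1, -6] -> [-1]
  drop -6 from [-6, -1] -> [-1]
  satisfied 1 clause(s); 2 remain; assigned so far: [2, 3, 4, 5, 6]
unit clause [-1] forces x1=F; simplify:
  satisfied 2 clause(s); 0 remain; assigned so far: [1, 2, 3, 4, 5, 6]

Answer: x1=F x2=T x3=T x4=T x5=T x6=T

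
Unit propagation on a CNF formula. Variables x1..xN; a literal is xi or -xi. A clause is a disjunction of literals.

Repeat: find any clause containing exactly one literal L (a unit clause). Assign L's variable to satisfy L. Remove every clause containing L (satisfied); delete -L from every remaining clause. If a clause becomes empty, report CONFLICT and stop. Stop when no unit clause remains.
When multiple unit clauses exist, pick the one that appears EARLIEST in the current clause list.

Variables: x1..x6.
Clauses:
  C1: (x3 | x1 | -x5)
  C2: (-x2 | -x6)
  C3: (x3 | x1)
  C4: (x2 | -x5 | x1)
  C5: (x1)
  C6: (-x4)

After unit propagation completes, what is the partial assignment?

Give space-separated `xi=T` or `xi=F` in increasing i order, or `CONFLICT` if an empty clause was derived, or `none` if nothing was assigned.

unit clause [1] forces x1=T; simplify:
  satisfied 4 clause(s); 2 remain; assigned so far: [1]
unit clause [-4] forces x4=F; simplify:
  satisfied 1 clause(s); 1 remain; assigned so far: [1, 4]

Answer: x1=T x4=F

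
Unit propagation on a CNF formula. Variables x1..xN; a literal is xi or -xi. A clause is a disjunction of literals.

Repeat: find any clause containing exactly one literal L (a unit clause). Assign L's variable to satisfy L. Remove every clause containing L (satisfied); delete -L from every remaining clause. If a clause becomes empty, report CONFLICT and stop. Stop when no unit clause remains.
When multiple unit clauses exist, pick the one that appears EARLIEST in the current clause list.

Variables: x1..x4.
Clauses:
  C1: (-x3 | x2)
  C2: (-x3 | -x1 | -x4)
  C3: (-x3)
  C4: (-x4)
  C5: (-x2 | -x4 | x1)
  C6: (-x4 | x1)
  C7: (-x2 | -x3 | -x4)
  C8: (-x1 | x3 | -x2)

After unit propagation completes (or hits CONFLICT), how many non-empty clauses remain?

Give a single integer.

Answer: 1

Derivation:
unit clause [-3] forces x3=F; simplify:
  drop 3 from [-1, 3, -2] -> [-1, -2]
  satisfied 4 clause(s); 4 remain; assigned so far: [3]
unit clause [-4] forces x4=F; simplify:
  satisfied 3 clause(s); 1 remain; assigned so far: [3, 4]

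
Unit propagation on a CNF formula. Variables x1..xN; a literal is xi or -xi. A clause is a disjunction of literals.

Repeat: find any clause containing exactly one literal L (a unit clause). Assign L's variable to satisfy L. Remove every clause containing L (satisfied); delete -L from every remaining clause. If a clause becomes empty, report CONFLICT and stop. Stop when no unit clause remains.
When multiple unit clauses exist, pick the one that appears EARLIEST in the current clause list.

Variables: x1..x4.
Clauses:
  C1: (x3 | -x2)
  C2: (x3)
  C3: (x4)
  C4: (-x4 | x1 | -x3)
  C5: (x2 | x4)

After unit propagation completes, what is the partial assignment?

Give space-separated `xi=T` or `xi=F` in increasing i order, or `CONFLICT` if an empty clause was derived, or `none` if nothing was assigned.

unit clause [3] forces x3=T; simplify:
  drop -3 from [-4, 1, -3] -> [-4, 1]
  satisfied 2 clause(s); 3 remain; assigned so far: [3]
unit clause [4] forces x4=T; simplify:
  drop -4 from [-4, 1] -> [1]
  satisfied 2 clause(s); 1 remain; assigned so far: [3, 4]
unit clause [1] forces x1=T; simplify:
  satisfied 1 clause(s); 0 remain; assigned so far: [1, 3, 4]

Answer: x1=T x3=T x4=T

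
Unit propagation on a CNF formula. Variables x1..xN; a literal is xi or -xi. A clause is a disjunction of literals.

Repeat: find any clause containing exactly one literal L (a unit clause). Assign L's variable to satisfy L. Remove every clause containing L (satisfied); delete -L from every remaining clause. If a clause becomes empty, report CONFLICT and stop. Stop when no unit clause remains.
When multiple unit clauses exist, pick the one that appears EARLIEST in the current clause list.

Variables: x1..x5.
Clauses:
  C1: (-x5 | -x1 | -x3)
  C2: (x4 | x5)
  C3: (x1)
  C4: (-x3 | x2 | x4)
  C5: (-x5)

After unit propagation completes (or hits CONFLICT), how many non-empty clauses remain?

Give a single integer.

unit clause [1] forces x1=T; simplify:
  drop -1 from [-5, -1, -3] -> [-5, -3]
  satisfied 1 clause(s); 4 remain; assigned so far: [1]
unit clause [-5] forces x5=F; simplify:
  drop 5 from [4, 5] -> [4]
  satisfied 2 clause(s); 2 remain; assigned so far: [1, 5]
unit clause [4] forces x4=T; simplify:
  satisfied 2 clause(s); 0 remain; assigned so far: [1, 4, 5]

Answer: 0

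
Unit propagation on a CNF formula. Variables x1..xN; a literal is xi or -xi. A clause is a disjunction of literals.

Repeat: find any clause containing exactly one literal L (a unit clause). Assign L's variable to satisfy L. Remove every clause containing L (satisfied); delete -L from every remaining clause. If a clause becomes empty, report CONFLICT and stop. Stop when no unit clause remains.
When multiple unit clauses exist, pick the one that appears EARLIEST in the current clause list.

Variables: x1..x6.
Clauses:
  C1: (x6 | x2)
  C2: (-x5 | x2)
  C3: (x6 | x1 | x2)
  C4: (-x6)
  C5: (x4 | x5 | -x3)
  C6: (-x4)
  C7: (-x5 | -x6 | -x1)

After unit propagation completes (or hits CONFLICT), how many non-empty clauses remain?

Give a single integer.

unit clause [-6] forces x6=F; simplify:
  drop 6 from [6, 2] -> [2]
  drop 6 from [6, 1, 2] -> [1, 2]
  satisfied 2 clause(s); 5 remain; assigned so far: [6]
unit clause [2] forces x2=T; simplify:
  satisfied 3 clause(s); 2 remain; assigned so far: [2, 6]
unit clause [-4] forces x4=F; simplify:
  drop 4 from [4, 5, -3] -> [5, -3]
  satisfied 1 clause(s); 1 remain; assigned so far: [2, 4, 6]

Answer: 1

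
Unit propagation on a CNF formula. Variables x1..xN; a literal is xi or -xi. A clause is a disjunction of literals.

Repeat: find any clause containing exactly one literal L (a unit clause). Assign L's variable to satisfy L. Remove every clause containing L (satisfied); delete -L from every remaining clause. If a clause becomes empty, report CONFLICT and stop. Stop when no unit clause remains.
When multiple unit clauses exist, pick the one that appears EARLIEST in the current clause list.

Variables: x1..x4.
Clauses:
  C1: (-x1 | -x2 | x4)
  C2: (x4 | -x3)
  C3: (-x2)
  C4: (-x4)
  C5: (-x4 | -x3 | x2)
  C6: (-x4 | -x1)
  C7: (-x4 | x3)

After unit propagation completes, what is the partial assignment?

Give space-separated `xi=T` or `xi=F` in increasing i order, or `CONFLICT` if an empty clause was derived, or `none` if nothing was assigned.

unit clause [-2] forces x2=F; simplify:
  drop 2 from [-4, -3, 2] -> [-4, -3]
  satisfied 2 clause(s); 5 remain; assigned so far: [2]
unit clause [-4] forces x4=F; simplify:
  drop 4 from [4, -3] -> [-3]
  satisfied 4 clause(s); 1 remain; assigned so far: [2, 4]
unit clause [-3] forces x3=F; simplify:
  satisfied 1 clause(s); 0 remain; assigned so far: [2, 3, 4]

Answer: x2=F x3=F x4=F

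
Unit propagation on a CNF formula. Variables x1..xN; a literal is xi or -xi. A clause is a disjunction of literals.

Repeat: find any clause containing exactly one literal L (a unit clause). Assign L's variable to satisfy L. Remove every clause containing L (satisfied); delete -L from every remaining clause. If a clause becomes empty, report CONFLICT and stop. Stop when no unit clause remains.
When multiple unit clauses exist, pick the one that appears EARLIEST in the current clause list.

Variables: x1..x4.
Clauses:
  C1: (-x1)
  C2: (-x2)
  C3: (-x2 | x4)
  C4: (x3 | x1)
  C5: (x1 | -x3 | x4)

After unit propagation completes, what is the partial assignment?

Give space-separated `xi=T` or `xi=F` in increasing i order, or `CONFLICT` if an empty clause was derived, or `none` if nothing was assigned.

Answer: x1=F x2=F x3=T x4=T

Derivation:
unit clause [-1] forces x1=F; simplify:
  drop 1 from [3, 1] -> [3]
  drop 1 from [1, -3, 4] -> [-3, 4]
  satisfied 1 clause(s); 4 remain; assigned so far: [1]
unit clause [-2] forces x2=F; simplify:
  satisfied 2 clause(s); 2 remain; assigned so far: [1, 2]
unit clause [3] forces x3=T; simplify:
  drop -3 from [-3, 4] -> [4]
  satisfied 1 clause(s); 1 remain; assigned so far: [1, 2, 3]
unit clause [4] forces x4=T; simplify:
  satisfied 1 clause(s); 0 remain; assigned so far: [1, 2, 3, 4]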